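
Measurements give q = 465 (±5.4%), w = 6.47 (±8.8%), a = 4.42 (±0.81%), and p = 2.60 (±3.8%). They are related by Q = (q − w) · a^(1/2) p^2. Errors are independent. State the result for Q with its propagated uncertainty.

6520 ± 611

Let u = q − w = 459. δu = √(δq² + δw²) = √(631 + 0.324) = 25.1, so δu/u = 0.0548.
Q is then a monomial in u, a, p:
δQ/Q = √((δu/u)² + (½·δa/a)² + (2·δp/p)²) = √(0.00300 + 1.64e-05 + 0.00578) = 0.0938
Q = 6520, so δQ = 0.0938 × 6520 = 611.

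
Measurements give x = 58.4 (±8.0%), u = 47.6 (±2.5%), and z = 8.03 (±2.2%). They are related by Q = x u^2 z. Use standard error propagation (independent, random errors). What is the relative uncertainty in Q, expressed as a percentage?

Products/powers → add relative errors in quadrature, weighted by exponent:
  (1·δx/x)² = (1×0.0800)² = 0.00640;  (2·δu/u)² = (2×0.0250)² = 0.00250;  (1·δz/z)² = (1×0.0220)² = 0.000484
δQ/Q = √(0.00938) = 0.0969

9.69%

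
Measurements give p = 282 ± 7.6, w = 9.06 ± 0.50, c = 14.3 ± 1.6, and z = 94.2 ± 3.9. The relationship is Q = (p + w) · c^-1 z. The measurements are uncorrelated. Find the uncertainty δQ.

Let u = p + w = 291. δu = √(δp² + δw²) = √(57.8 + 0.250) = 7.62, so δu/u = 0.0262.
Q is then a monomial in u, c, z:
δQ/Q = √((δu/u)² + (-1·δc/c)² + (1·δz/z)²) = √(0.000685 + 0.0125 + 0.00171) = 0.122
Q = 1920, so δQ = 0.122 × 1920 = 234.

234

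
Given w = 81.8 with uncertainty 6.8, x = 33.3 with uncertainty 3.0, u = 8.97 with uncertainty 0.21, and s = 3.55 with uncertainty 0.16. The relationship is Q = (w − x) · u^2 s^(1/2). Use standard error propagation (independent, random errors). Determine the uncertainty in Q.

Let h = w − x = 48.5. δh = √(δw² + δx²) = √(46.2 + 9.00) = 7.43, so δh/h = 0.153.
Q is then a monomial in h, u, s:
δQ/Q = √((δh/h)² + (2·δu/u)² + (½·δs/s)²) = √(0.0235 + 0.00219 + 0.000508) = 0.162
Q = 7350, so δQ = 0.162 × 7350 = 1190.

1190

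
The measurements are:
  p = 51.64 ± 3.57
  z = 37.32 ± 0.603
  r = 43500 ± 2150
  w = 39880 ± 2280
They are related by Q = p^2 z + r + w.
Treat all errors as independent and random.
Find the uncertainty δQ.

Let h = p^2·z = 99520. δh/h = √((2·δp/p)² + (1·δz/z)²) = √(0.0191 + 0.000261) = 0.139, so δh = 13900.
Q = h + r + w: δQ = √(δh² + δr² + δw²) = √(1.92e+08 + 4.62e+06 + 5.2e+06) = 14200

14200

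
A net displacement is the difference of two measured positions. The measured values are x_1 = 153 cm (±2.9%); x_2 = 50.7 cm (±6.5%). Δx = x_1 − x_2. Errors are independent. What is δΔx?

5.53 cm

For a sum/difference, combine absolute errors in quadrature:
  (δx_1)² = 19.7;  (δx_2)² = 10.9
δΔx = √(30.5) = 5.53 cm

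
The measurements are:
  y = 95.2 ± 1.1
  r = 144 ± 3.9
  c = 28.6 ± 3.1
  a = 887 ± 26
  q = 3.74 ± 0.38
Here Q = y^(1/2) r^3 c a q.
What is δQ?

Each factor contributes (exponent × relative error)² to (δQ/Q)²:
  (½·δy/y)² = (0.5×0.0116)² = 3.34e-05;  (3·δr/r)² = (3×0.0271)² = 0.00660;  (1·δc/c)² = (1×0.108)² = 0.0117;  (1·δa/a)² = (1×0.0293)² = 0.000859;  (1·δq/q)² = (1×0.102)² = 0.0103
δQ/Q = √(0.0296) = 0.172
Q = 2.76e+12, so δQ = 0.172 × 2.76e+12 = 4.75e+11.

4.75e+11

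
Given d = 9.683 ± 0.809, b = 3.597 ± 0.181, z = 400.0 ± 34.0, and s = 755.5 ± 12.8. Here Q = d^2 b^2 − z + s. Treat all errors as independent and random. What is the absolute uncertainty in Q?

239

Let p = d^2·b^2 = 1213. δp/p = √((2·δd/d)² + (2·δb/b)²) = √(0.0279 + 0.0101) = 0.195, so δp = 237.
Q = p − z + s: δQ = √(δp² + δz² + δs²) = √(56000 + 1160 + 164) = 239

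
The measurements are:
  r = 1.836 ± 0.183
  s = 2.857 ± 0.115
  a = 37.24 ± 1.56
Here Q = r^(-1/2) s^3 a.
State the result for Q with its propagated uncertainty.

640.9 ± 87.9

Q is a product of powers, so relative uncertainties combine in quadrature:
  (−½·δr/r)² = (-0.5×0.0997)² = 0.00248;  (3·δs/s)² = (3×0.0403)² = 0.0146;  (1·δa/a)² = (1×0.0419)² = 0.00175
δQ/Q = √(0.0188) = 0.137
Q = 640.9, so δQ = 0.137 × 640.9 = 87.9.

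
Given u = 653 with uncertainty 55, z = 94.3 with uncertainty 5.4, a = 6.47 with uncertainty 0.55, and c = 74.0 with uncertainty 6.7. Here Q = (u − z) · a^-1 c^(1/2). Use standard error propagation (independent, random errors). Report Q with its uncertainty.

Let w = u − z = 559. δw = √(δu² + δz²) = √(3020 + 29.2) = 55.3, so δw/w = 0.0989.
Q is then a monomial in w, a, c:
δQ/Q = √((δw/w)² + (-1·δa/a)² + (½·δc/c)²) = √(0.00978 + 0.00723 + 0.00205) = 0.138
Q = 743, so δQ = 0.138 × 743 = 103.

743 ± 103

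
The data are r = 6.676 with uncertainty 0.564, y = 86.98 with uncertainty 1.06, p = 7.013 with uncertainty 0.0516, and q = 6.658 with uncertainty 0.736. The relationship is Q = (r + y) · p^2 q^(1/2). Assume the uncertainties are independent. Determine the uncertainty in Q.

Let u = r + y = 93.66. δu = √(δr² + δy²) = √(0.318 + 1.12) = 1.20, so δu/u = 0.0128.
Q is then a monomial in u, p, q:
δQ/Q = √((δu/u)² + (2·δp/p)² + (½·δq/q)²) = √(0.000164 + 0.000217 + 0.00305) = 0.0586
Q = 11890, so δQ = 0.0586 × 11890 = 697.

697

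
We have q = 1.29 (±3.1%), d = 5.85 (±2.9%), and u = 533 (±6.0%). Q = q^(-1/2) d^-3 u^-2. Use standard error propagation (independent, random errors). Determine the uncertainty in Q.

2.31e-09

Relative error in a monomial: (δQ/Q)² = Σ (nᵢ · δxᵢ/xᵢ)².
  (−½·δq/q)² = (-0.5×0.0310)² = 0.000240;  (-3·δd/d)² = (-3×0.0290)² = 0.00757;  (-2·δu/u)² = (-2×0.0600)² = 0.0144
δQ/Q = √(0.0222) = 0.149
Q = 1.55e-08, so δQ = 0.149 × 1.55e-08 = 2.31e-09.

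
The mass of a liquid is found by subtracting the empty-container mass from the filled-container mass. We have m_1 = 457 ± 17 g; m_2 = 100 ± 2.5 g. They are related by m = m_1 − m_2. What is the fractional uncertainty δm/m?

0.0481

Sums and differences: (δm)² = Σ (cᵢ δxᵢ)².
  (δm_1)² = 289;  (δm_2)² = 6.25
δm = √(295) = 17.2 g
m = 357 g, so δm/m = 17.2/357 = 0.0481.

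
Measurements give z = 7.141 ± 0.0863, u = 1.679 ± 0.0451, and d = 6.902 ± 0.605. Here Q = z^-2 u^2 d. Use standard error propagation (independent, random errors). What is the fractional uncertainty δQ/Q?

Since Q is a product/quotient, work with relative uncertainties:
  (-2·δz/z)² = (-2×0.0121)² = 0.000584;  (2·δu/u)² = (2×0.0269)² = 0.00289;  (1·δd/d)² = (1×0.0877)² = 0.00768
δQ/Q = √(0.0112) = 0.106

0.106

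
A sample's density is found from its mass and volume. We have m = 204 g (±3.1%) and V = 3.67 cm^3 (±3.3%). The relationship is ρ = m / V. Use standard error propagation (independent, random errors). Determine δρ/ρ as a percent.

Products/powers → add relative errors in quadrature, weighted by exponent:
  (1·δm/m)² = (1×0.0310)² = 0.000961;  (-1·δV/V)² = (-1×0.0330)² = 0.00109
δρ/ρ = √(0.00205) = 0.0453

4.53%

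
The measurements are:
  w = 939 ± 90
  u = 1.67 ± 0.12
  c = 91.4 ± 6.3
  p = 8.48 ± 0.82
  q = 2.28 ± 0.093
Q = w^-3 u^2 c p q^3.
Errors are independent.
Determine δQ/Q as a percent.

Since Q is a product/quotient, work with relative uncertainties:
  (-3·δw/w)² = (-3×0.0958)² = 0.0827;  (2·δu/u)² = (2×0.0719)² = 0.0207;  (1·δc/c)² = (1×0.0689)² = 0.00475;  (1·δp/p)² = (1×0.0967)² = 0.00935;  (3·δq/q)² = (3×0.0408)² = 0.0150
δQ/Q = √(0.132) = 0.364

36.4%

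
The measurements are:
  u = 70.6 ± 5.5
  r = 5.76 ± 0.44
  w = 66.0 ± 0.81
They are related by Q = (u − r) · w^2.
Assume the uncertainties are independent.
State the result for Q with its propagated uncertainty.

Let h = u − r = 64.8. δh = √(δu² + δr²) = √(30.2 + 0.194) = 5.52, so δh/h = 0.0851.
Q is then a monomial in h, w:
δQ/Q = √((δh/h)² + (2·δw/w)²) = √(0.00724 + 0.000602) = 0.0886
Q = 2.82e+05, so δQ = 0.0886 × 2.82e+05 = 25000.

(2.82 ± 0.250) × 10^5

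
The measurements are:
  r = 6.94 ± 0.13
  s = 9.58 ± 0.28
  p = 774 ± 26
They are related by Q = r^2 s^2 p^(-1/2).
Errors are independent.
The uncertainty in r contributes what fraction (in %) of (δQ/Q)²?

27.5%

(δQ/Q)² = (2·δr/r)² + (2·δs/s)² + (−½·δp/p)²
  r term: (2×0.0187)² = 0.00140
  s term: (2×0.0292)² = 0.00342
  p term: (-0.5×0.0336)² = 0.000282
Total = 0.00510. Share from r = 0.00140/0.00510 = 0.275.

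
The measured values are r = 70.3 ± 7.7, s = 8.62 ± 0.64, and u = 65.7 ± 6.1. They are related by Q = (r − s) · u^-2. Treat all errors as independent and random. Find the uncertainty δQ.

0.00320

Let w = r − s = 61.7. δw = √(δr² + δs²) = √(59.3 + 0.410) = 7.73, so δw/w = 0.125.
Q is then a monomial in w, u:
δQ/Q = √((δw/w)² + (-2·δu/u)²) = √(0.0157 + 0.0345) = 0.224
Q = 0.0143, so δQ = 0.224 × 0.0143 = 0.00320.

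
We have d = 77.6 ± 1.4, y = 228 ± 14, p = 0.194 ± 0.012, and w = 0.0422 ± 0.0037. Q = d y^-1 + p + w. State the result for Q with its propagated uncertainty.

Let h = d·y^-1 = 0.340. δh/h = √((1·δd/d)² + (-1·δy/y)²) = √(0.000325 + 0.00377) = 0.0640, so δh = 0.0218.
Q = h + p + w: δQ = √(δh² + δp² + δw²) = √(0.000474 + 0.000144 + 1.37e-05) = 0.0251
Q = 0.577.

0.577 ± 0.0251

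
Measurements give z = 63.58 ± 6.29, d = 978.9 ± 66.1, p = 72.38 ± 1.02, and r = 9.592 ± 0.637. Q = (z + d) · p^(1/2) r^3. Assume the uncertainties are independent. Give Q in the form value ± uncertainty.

Let u = z + d = 1042. δu = √(δz² + δd²) = √(39.6 + 4370) = 66.4, so δu/u = 0.0637.
Q is then a monomial in u, p, r:
δQ/Q = √((δu/u)² + (½·δp/p)² + (3·δr/r)²) = √(0.00406 + 4.96e-05 + 0.0397) = 0.209
Q = 7.827e+06, so δQ = 0.209 × 7.827e+06 = 1.64e+06.

(7.827 ± 1.64) × 10^6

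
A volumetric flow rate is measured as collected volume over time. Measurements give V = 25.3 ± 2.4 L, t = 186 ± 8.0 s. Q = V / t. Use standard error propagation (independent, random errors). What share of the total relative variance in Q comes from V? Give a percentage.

82.9%

(δQ/Q)² = (1·δV/V)² + (-1·δt/t)²
  V term: (1×0.0949)² = 0.00900
  t term: (-1×0.0430)² = 0.00185
Total = 0.0108. Share from V = 0.00900/0.0108 = 0.829.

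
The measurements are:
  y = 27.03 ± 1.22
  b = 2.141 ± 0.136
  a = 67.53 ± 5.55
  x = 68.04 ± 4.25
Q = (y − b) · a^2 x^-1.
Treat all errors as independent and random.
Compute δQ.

305

Let u = y − b = 24.89. δu = √(δy² + δb²) = √(1.49 + 0.0185) = 1.23, so δu/u = 0.0493.
Q is then a monomial in u, a, x:
δQ/Q = √((δu/u)² + (2·δa/a)² + (-1·δx/x)²) = √(0.00243 + 0.0270 + 0.00390) = 0.183
Q = 1668, so δQ = 0.183 × 1668 = 305.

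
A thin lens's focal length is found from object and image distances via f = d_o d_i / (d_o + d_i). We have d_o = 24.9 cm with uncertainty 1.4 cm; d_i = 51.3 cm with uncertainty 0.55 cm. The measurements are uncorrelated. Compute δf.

∂f/∂d_o = (d_i/(d_o+d_i))² = 0.453;  ∂f/∂d_i = (d_o/(d_o+d_i))² = 0.107
δf = √((∂f/∂d_o · δd_o)² + (∂f/∂d_i · δd_i)²) = √(0.403 + 0.00345) = 0.637 cm

0.637 cm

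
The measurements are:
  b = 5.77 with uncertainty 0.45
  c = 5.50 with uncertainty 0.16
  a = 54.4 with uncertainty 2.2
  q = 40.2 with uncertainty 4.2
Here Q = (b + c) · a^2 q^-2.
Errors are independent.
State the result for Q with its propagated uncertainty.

20.6 ± 4.71

Let u = b + c = 11.3. δu = √(δb² + δc²) = √(0.203 + 0.0256) = 0.478, so δu/u = 0.0424.
Q is then a monomial in u, a, q:
δQ/Q = √((δu/u)² + (2·δa/a)² + (-2·δq/q)²) = √(0.00180 + 0.00654 + 0.0437) = 0.228
Q = 20.6, so δQ = 0.228 × 20.6 = 4.71.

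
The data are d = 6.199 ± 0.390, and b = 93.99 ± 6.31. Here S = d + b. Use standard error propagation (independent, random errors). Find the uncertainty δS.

Each term contributes (cᵢ δxᵢ)² to (δS)²:
  (δd)² = 0.152;  (δb)² = 39.8
δS = √(40.0) = 6.32

6.32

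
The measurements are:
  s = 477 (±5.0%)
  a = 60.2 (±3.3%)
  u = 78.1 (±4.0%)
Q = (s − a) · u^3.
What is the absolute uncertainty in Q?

2.64e+07

Let w = s − a = 417. δw = √(δs² + δa²) = √(569 + 3.95) = 23.9, so δw/w = 0.0574.
Q is then a monomial in w, u:
δQ/Q = √((δw/w)² + (3·δu/u)²) = √(0.00330 + 0.0144) = 0.133
Q = 1.99e+08, so δQ = 0.133 × 1.99e+08 = 2.64e+07.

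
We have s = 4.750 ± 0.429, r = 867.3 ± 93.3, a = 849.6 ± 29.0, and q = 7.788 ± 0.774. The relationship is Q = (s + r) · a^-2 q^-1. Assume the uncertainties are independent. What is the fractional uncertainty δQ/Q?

0.161

Let u = s + r = 872.0. δu = √(δs² + δr²) = √(0.184 + 8700) = 93.3, so δu/u = 0.107.
Q is then a monomial in u, a, q:
δQ/Q = √((δu/u)² + (-2·δa/a)² + (-1·δq/q)²) = √(0.0114 + 0.00466 + 0.00988) = 0.161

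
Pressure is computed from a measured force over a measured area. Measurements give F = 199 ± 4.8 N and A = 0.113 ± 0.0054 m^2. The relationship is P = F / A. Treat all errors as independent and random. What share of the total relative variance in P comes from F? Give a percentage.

20.3%

(δP/P)² = (1·δF/F)² + (-1·δA/A)²
  F term: (1×0.0241)² = 0.000582
  A term: (-1×0.0478)² = 0.00228
Total = 0.00287. Share from F = 0.000582/0.00287 = 0.203.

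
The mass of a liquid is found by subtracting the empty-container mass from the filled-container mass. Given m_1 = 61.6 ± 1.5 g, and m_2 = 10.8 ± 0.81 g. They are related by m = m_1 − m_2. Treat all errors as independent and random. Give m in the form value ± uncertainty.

50.8 ± 1.70 g

Absolute uncertainties add in quadrature for a linear combination:
  (δm_1)² = 2.25;  (δm_2)² = 0.656
δm = √(2.91) = 1.70 g
m = 50.8 g.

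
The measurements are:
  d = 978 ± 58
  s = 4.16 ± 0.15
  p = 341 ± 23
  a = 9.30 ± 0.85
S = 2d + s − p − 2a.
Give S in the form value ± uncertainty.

1600 ± 118

S is a linear combination, so absolute uncertainties add in quadrature:
  (2·δd)² = 13500;  (δs)² = 0.0225;  (δp)² = 529;  (2·δa)² = 2.89
δS = √(14000) = 118
S = 1600.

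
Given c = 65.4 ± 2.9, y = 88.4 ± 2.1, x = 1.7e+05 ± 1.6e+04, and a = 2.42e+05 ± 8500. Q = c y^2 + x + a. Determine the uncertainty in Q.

37800

Let p = c·y^2 = 5.11e+05. δp/p = √((1·δc/c)² + (2·δy/y)²) = √(0.00197 + 0.00226) = 0.0650, so δp = 33200.
Q = p + x + a: δQ = √(δp² + δx² + δa²) = √(1.1e+09 + 2.56e+08 + 7.22e+07) = 37800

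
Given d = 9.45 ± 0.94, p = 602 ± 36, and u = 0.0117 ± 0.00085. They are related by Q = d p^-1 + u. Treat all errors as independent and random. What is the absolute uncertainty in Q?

Let w = d·p^-1 = 0.0157. δw/w = √((1·δd/d)² + (-1·δp/p)²) = √(0.00989 + 0.00358) = 0.116, so δw = 0.00182.
Q = w + u: δQ = √(δw² + δu²) = √(3.32e-06 + 7.22e-07) = 0.00201

0.00201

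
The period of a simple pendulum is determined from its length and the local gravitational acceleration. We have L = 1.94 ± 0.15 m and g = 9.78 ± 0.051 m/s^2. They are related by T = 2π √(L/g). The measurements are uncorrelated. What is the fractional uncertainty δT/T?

0.0387

Relative error in a monomial: (δT/T)² = Σ (nᵢ · δxᵢ/xᵢ)².
  (½·δL/L)² = (0.5×0.0773)² = 0.00149;  (−½·δg/g)² = (-0.5×0.00521)² = 6.8e-06
δT/T = √(0.00150) = 0.0387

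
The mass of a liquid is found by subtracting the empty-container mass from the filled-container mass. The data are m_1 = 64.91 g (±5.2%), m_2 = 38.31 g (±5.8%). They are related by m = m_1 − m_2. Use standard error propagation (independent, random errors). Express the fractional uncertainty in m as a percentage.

15.2%

Each term contributes (cᵢ δxᵢ)² to (δm)²:
  (δm_1)² = 11.4;  (δm_2)² = 4.94
δm = √(16.3) = 4.04 g
m = 26.60 g, so δm/m = 4.04/26.60 = 0.152.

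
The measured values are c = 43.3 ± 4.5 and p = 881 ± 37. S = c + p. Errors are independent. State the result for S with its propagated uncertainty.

924 ± 37.3

S is a linear combination, so absolute uncertainties add in quadrature:
  (δc)² = 20.2;  (δp)² = 1370
δS = √(1390) = 37.3
S = 924.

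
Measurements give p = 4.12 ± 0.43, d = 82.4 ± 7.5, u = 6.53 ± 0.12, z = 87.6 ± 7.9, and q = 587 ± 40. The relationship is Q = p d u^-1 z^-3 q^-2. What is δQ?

7.49e-11

Each factor contributes (exponent × relative error)² to (δQ/Q)²:
  (1·δp/p)² = (1×0.104)² = 0.0109;  (1·δd/d)² = (1×0.0910)² = 0.00828;  (-1·δu/u)² = (-1×0.0184)² = 0.000338;  (-3·δz/z)² = (-3×0.0902)² = 0.0732;  (-2·δq/q)² = (-2×0.0681)² = 0.0186
δQ/Q = √(0.111) = 0.334
Q = 2.24e-10, so δQ = 0.334 × 2.24e-10 = 7.49e-11.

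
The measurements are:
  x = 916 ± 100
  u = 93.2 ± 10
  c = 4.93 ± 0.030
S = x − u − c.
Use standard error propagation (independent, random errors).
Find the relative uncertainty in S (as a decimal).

0.123

For a sum/difference, combine absolute errors in quadrature:
  (δx)² = 10000;  (δu)² = 100;  (δc)² = 0.000900
δS = √(10100) = 100
S = 818, so δS/S = 100/818 = 0.123.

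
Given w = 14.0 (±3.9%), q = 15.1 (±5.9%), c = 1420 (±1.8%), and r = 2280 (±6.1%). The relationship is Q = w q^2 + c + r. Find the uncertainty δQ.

Let p = w·q^2 = 3190. δp/p = √((1·δw/w)² + (2·δq/q)²) = √(0.00152 + 0.0139) = 0.124, so δp = 397.
Q = p + c + r: δQ = √(δp² + δc² + δr²) = √(1.57e+05 + 653 + 19300) = 421

421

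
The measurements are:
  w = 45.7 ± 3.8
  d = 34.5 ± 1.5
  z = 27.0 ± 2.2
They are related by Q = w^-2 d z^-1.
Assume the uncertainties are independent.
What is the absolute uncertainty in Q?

0.000116

Products/powers → add relative errors in quadrature, weighted by exponent:
  (-2·δw/w)² = (-2×0.0832)² = 0.0277;  (1·δd/d)² = (1×0.0435)² = 0.00189;  (-1·δz/z)² = (-1×0.0815)² = 0.00664
δQ/Q = √(0.0362) = 0.190
Q = 0.000612, so δQ = 0.190 × 0.000612 = 0.000116.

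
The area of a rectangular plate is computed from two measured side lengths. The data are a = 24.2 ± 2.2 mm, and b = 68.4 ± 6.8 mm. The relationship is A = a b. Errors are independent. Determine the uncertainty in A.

223 mm^2

Each factor contributes (exponent × relative error)² to (δA/A)²:
  (1·δa/a)² = (1×0.0909)² = 0.00826;  (1·δb/b)² = (1×0.0994)² = 0.00988
δA/A = √(0.0181) = 0.135
A = 1660 mm^2, so δA = 0.135 × 1660 = 223 mm^2.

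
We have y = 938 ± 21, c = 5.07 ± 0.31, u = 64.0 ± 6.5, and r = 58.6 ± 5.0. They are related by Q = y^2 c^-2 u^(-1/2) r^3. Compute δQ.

Q is a product of powers, so relative uncertainties combine in quadrature:
  (2·δy/y)² = (2×0.0224)² = 0.00200;  (-2·δc/c)² = (-2×0.0611)² = 0.0150;  (−½·δu/u)² = (-0.5×0.102)² = 0.00258;  (3·δr/r)² = (3×0.0853)² = 0.0655
δQ/Q = √(0.0851) = 0.292
Q = 8.61e+08, so δQ = 0.292 × 8.61e+08 = 2.51e+08.

2.51e+08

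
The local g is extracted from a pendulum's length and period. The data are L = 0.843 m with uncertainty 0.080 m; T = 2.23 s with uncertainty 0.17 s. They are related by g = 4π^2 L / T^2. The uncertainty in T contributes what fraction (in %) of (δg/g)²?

72.1%

(δg/g)² = (1·δL/L)² + (-2·δT/T)²
  L term: (1×0.0949)² = 0.00901
  T term: (-2×0.0762)² = 0.0232
Total = 0.0323. Share from T = 0.0232/0.0323 = 0.721.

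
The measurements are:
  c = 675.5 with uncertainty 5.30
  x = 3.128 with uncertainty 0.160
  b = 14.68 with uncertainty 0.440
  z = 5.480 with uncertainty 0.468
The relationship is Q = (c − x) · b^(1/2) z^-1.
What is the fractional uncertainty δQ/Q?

Let u = c − x = 672.4. δu = √(δc² + δx²) = √(28.1 + 0.0256) = 5.30, so δu/u = 0.00789.
Q is then a monomial in u, b, z:
δQ/Q = √((δu/u)² + (½·δb/b)² + (-1·δz/z)²) = √(6.22e-05 + 0.000225 + 0.00729) = 0.0871

0.0871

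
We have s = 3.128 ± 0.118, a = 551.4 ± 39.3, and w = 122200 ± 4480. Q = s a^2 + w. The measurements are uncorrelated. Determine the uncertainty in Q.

Let p = s·a^2 = 951000. δp/p = √((1·δs/s)² + (2·δa/a)²) = √(0.00142 + 0.0203) = 0.147, so δp = 1.4e+05.
Q = p + w: δQ = √(δp² + δw²) = √(1.97e+10 + 2.01e+07) = 1.4e+05

1.4e+05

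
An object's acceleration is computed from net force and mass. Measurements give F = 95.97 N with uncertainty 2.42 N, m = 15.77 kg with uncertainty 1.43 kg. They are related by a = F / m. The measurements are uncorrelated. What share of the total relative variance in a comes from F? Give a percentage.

(δa/a)² = (1·δF/F)² + (-1·δm/m)²
  F term: (1×0.0252)² = 0.000636
  m term: (-1×0.0907)² = 0.00822
Total = 0.00886. Share from F = 0.000636/0.00886 = 0.0718.

7.18%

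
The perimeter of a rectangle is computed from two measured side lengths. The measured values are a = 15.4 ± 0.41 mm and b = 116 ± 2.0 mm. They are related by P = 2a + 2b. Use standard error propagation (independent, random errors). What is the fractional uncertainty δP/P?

P is a linear combination, so absolute uncertainties add in quadrature:
  (2·δa)² = 0.672;  (2·δb)² = 16.0
δP = √(16.7) = 4.08 mm
P = 263 mm, so δP/P = 4.08/263 = 0.0155.

0.0155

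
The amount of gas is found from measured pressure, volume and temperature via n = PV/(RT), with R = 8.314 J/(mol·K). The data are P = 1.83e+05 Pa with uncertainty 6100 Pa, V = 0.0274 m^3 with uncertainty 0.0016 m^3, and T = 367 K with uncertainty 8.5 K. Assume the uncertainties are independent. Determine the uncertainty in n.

0.117 mol

For a monomial n ∝ P, V, T^-1, fractional errors add in quadrature:
  (1·δP/P)² = (1×0.0333)² = 0.00111;  (1·δV/V)² = (1×0.0584)² = 0.00341;  (-1·δT/T)² = (-1×0.0232)² = 0.000536
δn/n = √(0.00506) = 0.0711
n = 1.64 mol, so δn = 0.0711 × 1.64 = 0.117 mol.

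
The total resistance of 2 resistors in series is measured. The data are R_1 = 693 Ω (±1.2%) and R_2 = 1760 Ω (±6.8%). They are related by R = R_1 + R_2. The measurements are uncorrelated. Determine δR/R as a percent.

For a sum/difference, combine absolute errors in quadrature:
  (δR_1)² = 69.2;  (δR_2)² = 14300
δR = √(14400) = 120 Ω
R = 2450 Ω, so δR/R = 120/2450 = 0.0489.

4.89%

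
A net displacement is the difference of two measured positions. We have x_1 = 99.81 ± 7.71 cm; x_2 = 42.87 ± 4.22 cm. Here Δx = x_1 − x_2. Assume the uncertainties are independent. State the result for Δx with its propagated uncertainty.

Sums and differences: (δΔx)² = Σ (cᵢ δxᵢ)².
  (δx_1)² = 59.4;  (δx_2)² = 17.8
δΔx = √(77.3) = 8.79 cm
Δx = 56.94 cm.

56.94 ± 8.79 cm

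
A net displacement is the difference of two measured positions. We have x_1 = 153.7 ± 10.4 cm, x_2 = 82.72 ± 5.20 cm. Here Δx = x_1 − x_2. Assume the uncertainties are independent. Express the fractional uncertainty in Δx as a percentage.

16.4%

Each term contributes (cᵢ δxᵢ)² to (δΔx)²:
  (δx_1)² = 108;  (δx_2)² = 27.0
δΔx = √(135) = 11.6 cm
Δx = 70.98 cm, so δΔx/Δx = 11.6/70.98 = 0.164.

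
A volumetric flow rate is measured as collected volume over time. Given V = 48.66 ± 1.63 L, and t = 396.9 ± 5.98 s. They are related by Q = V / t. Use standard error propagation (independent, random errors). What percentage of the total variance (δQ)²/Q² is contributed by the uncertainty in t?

(δQ/Q)² = (1·δV/V)² + (-1·δt/t)²
  V term: (1×0.0335)² = 0.00112
  t term: (-1×0.0151)² = 0.000227
Total = 0.00135. Share from t = 0.000227/0.00135 = 0.168.

16.8%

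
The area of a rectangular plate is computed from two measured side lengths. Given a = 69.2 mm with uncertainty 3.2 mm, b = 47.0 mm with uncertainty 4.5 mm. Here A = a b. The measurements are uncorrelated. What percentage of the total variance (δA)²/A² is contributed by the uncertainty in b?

81.1%

(δA/A)² = (1·δa/a)² + (1·δb/b)²
  a term: (1×0.0462)² = 0.00214
  b term: (1×0.0957)² = 0.00917
Total = 0.0113. Share from b = 0.00917/0.0113 = 0.811.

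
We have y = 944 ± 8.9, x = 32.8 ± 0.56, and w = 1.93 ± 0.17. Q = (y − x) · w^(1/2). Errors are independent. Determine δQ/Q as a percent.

4.51%

Let u = y − x = 911. δu = √(δy² + δx²) = √(79.2 + 0.314) = 8.92, so δu/u = 0.00979.
Q is then a monomial in u, w:
δQ/Q = √((δu/u)² + (½·δw/w)²) = √(9.58e-05 + 0.00194) = 0.0451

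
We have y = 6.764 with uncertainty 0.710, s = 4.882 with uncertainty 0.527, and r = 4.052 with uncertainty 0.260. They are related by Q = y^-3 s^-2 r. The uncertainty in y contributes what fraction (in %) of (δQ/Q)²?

66.2%

(δQ/Q)² = (-3·δy/y)² + (-2·δs/s)² + (1·δr/r)²
  y term: (-3×0.105)² = 0.0992
  s term: (-2×0.108)² = 0.0466
  r term: (1×0.0642)² = 0.00412
Total = 0.150. Share from y = 0.0992/0.150 = 0.662.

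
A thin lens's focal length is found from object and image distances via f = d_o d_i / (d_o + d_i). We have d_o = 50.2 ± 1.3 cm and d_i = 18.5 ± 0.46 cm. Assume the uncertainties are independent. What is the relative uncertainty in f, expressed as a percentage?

1.95%

∂f/∂d_o = (d_i/(d_o+d_i))² = 0.0725;  ∂f/∂d_i = (d_o/(d_o+d_i))² = 0.534
δf = √((∂f/∂d_o · δd_o)² + (∂f/∂d_i · δd_i)²) = √(0.00889 + 0.0603) = 0.263 cm
f = 13.5 cm, so δf/f = 0.263/13.5 = 0.0195.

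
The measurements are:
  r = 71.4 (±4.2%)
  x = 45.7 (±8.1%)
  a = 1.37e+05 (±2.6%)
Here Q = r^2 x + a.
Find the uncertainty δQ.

Let p = r^2·x = 2.33e+05. δp/p = √((2·δr/r)² + (1·δx/x)²) = √(0.00706 + 0.00656) = 0.117, so δp = 27200.
Q = p + a: δQ = √(δp² + δa²) = √(7.39e+08 + 1.27e+07) = 27400

27400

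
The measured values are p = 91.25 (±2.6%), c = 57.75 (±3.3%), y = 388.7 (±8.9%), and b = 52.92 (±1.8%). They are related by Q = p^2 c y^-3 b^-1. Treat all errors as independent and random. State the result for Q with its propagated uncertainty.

Each factor contributes (exponent × relative error)² to (δQ/Q)²:
  (2·δp/p)² = (2×0.0260)² = 0.00270;  (1·δc/c)² = (1×0.0330)² = 0.00109;  (-3·δy/y)² = (-3×0.0890)² = 0.0713;  (-1·δb/b)² = (-1×0.0180)² = 0.000324
δQ/Q = √(0.0754) = 0.275
Q = 0.0001547, so δQ = 0.275 × 0.0001547 = 4.25e-05.

(1.547 ± 0.425) × 10^-4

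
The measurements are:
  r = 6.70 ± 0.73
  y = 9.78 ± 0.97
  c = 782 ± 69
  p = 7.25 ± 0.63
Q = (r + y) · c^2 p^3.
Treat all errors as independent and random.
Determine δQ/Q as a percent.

32.3%

Let u = r + y = 16.5. δu = √(δr² + δy²) = √(0.533 + 0.941) = 1.21, so δu/u = 0.0737.
Q is then a monomial in u, c, p:
δQ/Q = √((δu/u)² + (2·δc/c)² + (3·δp/p)²) = √(0.00543 + 0.0311 + 0.0680) = 0.323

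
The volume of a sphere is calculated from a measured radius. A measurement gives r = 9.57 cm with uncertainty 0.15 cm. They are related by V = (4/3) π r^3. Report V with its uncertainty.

V is a product of powers, so relative uncertainties combine in quadrature:
  (3·δr/r)² = (3×0.0157)² = 0.00221
δV/V = √(0.00221) = 0.0470
V = 3670 cm^3, so δV = 0.0470 × 3670 = 173 cm^3.

3670 ± 173 cm^3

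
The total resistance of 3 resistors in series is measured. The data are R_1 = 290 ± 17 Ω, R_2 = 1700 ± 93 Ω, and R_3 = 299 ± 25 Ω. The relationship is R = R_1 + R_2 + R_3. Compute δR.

Each term contributes (cᵢ δxᵢ)² to (δR)²:
  (δR_1)² = 289;  (δR_2)² = 8650;  (δR_3)² = 625
δR = √(9560) = 97.8 Ω

97.8 Ω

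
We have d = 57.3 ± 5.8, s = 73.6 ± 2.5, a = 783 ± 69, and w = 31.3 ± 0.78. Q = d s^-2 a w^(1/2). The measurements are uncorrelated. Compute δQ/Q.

For a monomial Q ∝ d, s^-2, a, w^(1/2), fractional errors add in quadrature:
  (1·δd/d)² = (1×0.101)² = 0.0102;  (-2·δs/s)² = (-2×0.0340)² = 0.00462;  (1·δa/a)² = (1×0.0881)² = 0.00777;  (½·δw/w)² = (0.5×0.0249)² = 0.000155
δQ/Q = √(0.0228) = 0.151

0.151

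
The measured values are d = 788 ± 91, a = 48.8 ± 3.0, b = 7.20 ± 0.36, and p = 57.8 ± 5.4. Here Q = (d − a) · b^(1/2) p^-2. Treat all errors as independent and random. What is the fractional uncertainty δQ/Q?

0.225

Let u = d − a = 739. δu = √(δd² + δa²) = √(8280 + 9.00) = 91.0, so δu/u = 0.123.
Q is then a monomial in u, b, p:
δQ/Q = √((δu/u)² + (½·δb/b)² + (-2·δp/p)²) = √(0.0152 + 0.000625 + 0.0349) = 0.225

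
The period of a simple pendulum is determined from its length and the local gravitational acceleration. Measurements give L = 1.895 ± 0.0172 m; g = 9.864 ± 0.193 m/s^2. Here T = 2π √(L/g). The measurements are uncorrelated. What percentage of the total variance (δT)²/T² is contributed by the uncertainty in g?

(δT/T)² = (½·δL/L)² + (−½·δg/g)²
  L term: (0.5×0.00908)² = 2.06e-05
  g term: (-0.5×0.0196)² = 9.57e-05
Total = 0.000116. Share from g = 9.57e-05/0.000116 = 0.823.

82.3%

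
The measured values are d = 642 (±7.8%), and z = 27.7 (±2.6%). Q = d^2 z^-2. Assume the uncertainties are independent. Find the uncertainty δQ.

Each factor contributes (exponent × relative error)² to (δQ/Q)²:
  (2·δd/d)² = (2×0.0780)² = 0.0243;  (-2·δz/z)² = (-2×0.0260)² = 0.00270
δQ/Q = √(0.0270) = 0.164
Q = 537, so δQ = 0.164 × 537 = 88.3.

88.3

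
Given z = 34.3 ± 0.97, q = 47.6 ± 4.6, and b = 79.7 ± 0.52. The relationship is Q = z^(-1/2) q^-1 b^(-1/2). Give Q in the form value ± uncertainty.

Products/powers → add relative errors in quadrature, weighted by exponent:
  (−½·δz/z)² = (-0.5×0.0283)² = 0.000200;  (-1·δq/q)² = (-1×0.0966)² = 0.00934;  (−½·δb/b)² = (-0.5×0.00652)² = 1.06e-05
δQ/Q = √(0.00955) = 0.0977
Q = 0.000402, so δQ = 0.0977 × 0.000402 = 3.93e-05.

(4.02 ± 0.393) × 10^-4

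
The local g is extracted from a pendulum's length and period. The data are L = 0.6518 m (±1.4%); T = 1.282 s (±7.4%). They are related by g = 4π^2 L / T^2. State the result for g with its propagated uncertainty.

Products/powers → add relative errors in quadrature, weighted by exponent:
  (1·δL/L)² = (1×0.0140)² = 0.000196;  (-2·δT/T)² = (-2×0.0740)² = 0.0219
δg/g = √(0.0221) = 0.149
g = 15.66 m/s^2, so δg = 0.149 × 15.66 = 2.33 m/s^2.

15.66 ± 2.33 m/s^2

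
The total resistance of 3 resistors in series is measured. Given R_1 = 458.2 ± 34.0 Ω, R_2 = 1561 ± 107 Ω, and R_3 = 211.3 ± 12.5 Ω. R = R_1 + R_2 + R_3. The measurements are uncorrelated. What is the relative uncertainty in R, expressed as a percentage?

5.06%

Each term contributes (cᵢ δxᵢ)² to (δR)²:
  (δR_1)² = 1160;  (δR_2)² = 11400;  (δR_3)² = 156
δR = √(12800) = 113 Ω
R = 2230 Ω, so δR/R = 113/2230 = 0.0506.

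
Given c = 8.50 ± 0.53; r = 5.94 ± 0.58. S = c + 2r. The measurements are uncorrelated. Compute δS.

1.28

S is a linear combination, so absolute uncertainties add in quadrature:
  (δc)² = 0.281;  (2·δr)² = 1.35
δS = √(1.63) = 1.28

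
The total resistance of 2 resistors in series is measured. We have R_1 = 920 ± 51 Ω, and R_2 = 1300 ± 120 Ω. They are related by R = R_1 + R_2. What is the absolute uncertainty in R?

For a sum/difference, combine absolute errors in quadrature:
  (δR_1)² = 2600;  (δR_2)² = 14400
δR = √(17000) = 130 Ω

130 Ω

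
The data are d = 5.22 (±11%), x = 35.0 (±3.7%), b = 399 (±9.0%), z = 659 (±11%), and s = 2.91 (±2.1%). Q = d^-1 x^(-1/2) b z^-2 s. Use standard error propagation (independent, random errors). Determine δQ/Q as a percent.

Each factor contributes (exponent × relative error)² to (δQ/Q)²:
  (-1·δd/d)² = (-1×0.110)² = 0.0121;  (−½·δx/x)² = (-0.5×0.0370)² = 0.000342;  (1·δb/b)² = (1×0.0900)² = 0.00810;  (-2·δz/z)² = (-2×0.110)² = 0.0484;  (1·δs/s)² = (1×0.0210)² = 0.000441
δQ/Q = √(0.0694) = 0.263

26.3%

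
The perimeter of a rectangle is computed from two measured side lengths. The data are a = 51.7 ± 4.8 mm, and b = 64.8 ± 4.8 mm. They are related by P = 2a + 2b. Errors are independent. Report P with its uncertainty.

233 ± 13.6 mm

P is a linear combination, so absolute uncertainties add in quadrature:
  (2·δa)² = 92.2;  (2·δb)² = 92.2
δP = √(184) = 13.6 mm
P = 233 mm.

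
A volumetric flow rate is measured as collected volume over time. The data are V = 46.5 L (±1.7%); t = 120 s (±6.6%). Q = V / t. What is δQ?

Q is a product of powers, so relative uncertainties combine in quadrature:
  (1·δV/V)² = (1×0.0170)² = 0.000289;  (-1·δt/t)² = (-1×0.0660)² = 0.00436
δQ/Q = √(0.00465) = 0.0682
Q = 0.388 L/s, so δQ = 0.0682 × 0.388 = 0.0264 L/s.

0.0264 L/s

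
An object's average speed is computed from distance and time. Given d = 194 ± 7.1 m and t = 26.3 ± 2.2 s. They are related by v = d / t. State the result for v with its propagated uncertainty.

7.38 ± 0.674 m/s

Each factor contributes (exponent × relative error)² to (δv/v)²:
  (1·δd/d)² = (1×0.0366)² = 0.00134;  (-1·δt/t)² = (-1×0.0837)² = 0.00700
δv/v = √(0.00834) = 0.0913
v = 7.38 m/s, so δv = 0.0913 × 7.38 = 0.674 m/s.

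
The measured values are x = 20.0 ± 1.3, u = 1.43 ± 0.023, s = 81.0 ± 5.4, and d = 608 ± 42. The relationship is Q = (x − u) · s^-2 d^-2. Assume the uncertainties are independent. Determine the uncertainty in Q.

1.56e-09

Let w = x − u = 18.6. δw = √(δx² + δu²) = √(1.69 + 0.000529) = 1.30, so δw/w = 0.0700.
Q is then a monomial in w, s, d:
δQ/Q = √((δw/w)² + (-2·δs/s)² + (-2·δd/d)²) = √(0.00490 + 0.0178 + 0.0191) = 0.204
Q = 7.66e-09, so δQ = 0.204 × 7.66e-09 = 1.56e-09.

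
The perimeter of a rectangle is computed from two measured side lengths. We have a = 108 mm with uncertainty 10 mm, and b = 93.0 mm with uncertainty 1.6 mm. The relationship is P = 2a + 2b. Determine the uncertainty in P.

P is a linear combination, so absolute uncertainties add in quadrature:
  (2·δa)² = 400;  (2·δb)² = 10.2
δP = √(410) = 20.3 mm

20.3 mm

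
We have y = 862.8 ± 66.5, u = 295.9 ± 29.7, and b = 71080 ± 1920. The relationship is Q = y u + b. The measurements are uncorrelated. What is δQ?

32400

Let p = y·u = 255300. δp/p = √((1·δy/y)² + (1·δu/u)²) = √(0.00594 + 0.0101) = 0.127, so δp = 32300.
Q = p + b: δQ = √(δp² + δb²) = √(1.04e+09 + 3.69e+06) = 32400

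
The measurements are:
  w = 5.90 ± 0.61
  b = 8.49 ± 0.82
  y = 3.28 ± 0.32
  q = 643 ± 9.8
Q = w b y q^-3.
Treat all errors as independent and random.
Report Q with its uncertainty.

Since Q is a product/quotient, work with relative uncertainties:
  (1·δw/w)² = (1×0.103)² = 0.0107;  (1·δb/b)² = (1×0.0966)² = 0.00933;  (1·δy/y)² = (1×0.0976)² = 0.00952;  (-3·δq/q)² = (-3×0.0152)² = 0.00209
δQ/Q = √(0.0316) = 0.178
Q = 6.18e-07, so δQ = 0.178 × 6.18e-07 = 1.1e-07.

(6.18 ± 1.10) × 10^-7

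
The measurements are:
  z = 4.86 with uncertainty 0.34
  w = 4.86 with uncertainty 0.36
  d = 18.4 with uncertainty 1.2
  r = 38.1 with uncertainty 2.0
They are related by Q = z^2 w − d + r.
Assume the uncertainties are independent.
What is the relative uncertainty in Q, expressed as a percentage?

13.6%

Let p = z^2·w = 115. δp/p = √((2·δz/z)² + (1·δw/w)²) = √(0.0196 + 0.00549) = 0.158, so δp = 18.2.
Q = p − d + r: δQ = √(δp² + δd² + δr²) = √(330 + 1.44 + 4.00) = 18.3
Q = 134, so δQ/Q = 18.3/134 = 0.136.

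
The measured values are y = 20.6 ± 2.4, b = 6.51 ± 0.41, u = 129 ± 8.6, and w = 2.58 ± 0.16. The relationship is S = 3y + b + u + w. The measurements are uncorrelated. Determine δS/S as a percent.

5.62%

S is a linear combination, so absolute uncertainties add in quadrature:
  (3·δy)² = 51.8;  (δb)² = 0.168;  (δu)² = 74.0;  (δw)² = 0.0256
δS = √(126) = 11.2
S = 200, so δS/S = 11.2/200 = 0.0562.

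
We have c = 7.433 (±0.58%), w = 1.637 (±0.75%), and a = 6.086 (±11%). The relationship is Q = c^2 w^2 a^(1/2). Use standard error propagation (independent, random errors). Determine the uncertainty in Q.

21.2

Q is a product of powers, so relative uncertainties combine in quadrature:
  (2·δc/c)² = (2×0.00580)² = 0.000135;  (2·δw/w)² = (2×0.00750)² = 0.000225;  (½·δa/a)² = (0.5×0.110)² = 0.00302
δQ/Q = √(0.00338) = 0.0582
Q = 365.3, so δQ = 0.0582 × 365.3 = 21.2.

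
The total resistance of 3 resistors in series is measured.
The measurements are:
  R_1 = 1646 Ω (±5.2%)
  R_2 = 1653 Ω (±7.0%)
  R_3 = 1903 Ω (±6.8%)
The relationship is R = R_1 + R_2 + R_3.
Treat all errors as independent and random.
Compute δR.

194 Ω

Each term contributes (cᵢ δxᵢ)² to (δR)²:
  (δR_1)² = 7330;  (δR_2)² = 13400;  (δR_3)² = 16700
δR = √(37500) = 194 Ω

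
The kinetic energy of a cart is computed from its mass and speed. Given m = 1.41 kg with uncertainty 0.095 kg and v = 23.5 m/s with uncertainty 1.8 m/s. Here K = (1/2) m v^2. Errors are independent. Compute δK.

For a monomial K ∝ m, v^2, fractional errors add in quadrature:
  (1·δm/m)² = (1×0.0674)² = 0.00454;  (2·δv/v)² = (2×0.0766)² = 0.0235
δK/K = √(0.0280) = 0.167
K = 389 J, so δK = 0.167 × 389 = 65.2 J.

65.2 J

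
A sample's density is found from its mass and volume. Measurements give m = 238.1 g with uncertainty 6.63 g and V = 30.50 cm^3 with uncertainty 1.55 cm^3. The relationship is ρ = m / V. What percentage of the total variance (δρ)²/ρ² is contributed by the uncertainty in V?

(δρ/ρ)² = (1·δm/m)² + (-1·δV/V)²
  m term: (1×0.0278)² = 0.000775
  V term: (-1×0.0508)² = 0.00258
Total = 0.00336. Share from V = 0.00258/0.00336 = 0.769.

76.9%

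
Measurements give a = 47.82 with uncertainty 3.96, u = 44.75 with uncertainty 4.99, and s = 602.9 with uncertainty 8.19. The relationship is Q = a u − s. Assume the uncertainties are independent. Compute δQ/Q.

Let p = a·u = 2140. δp/p = √((1·δa/a)² + (1·δu/u)²) = √(0.00686 + 0.0124) = 0.139, so δp = 297.
Q = p − s: δQ = √(δp² + δs²) = √(88300 + 67.1) = 297
Q = 1537, so δQ/Q = 297/1537 = 0.193.

0.193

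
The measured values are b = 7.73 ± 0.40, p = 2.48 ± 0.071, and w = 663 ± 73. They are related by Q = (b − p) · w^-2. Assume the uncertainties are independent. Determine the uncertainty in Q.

Let u = b − p = 5.25. δu = √(δb² + δp²) = √(0.160 + 0.00504) = 0.406, so δu/u = 0.0774.
Q is then a monomial in u, w:
δQ/Q = √((δu/u)² + (-2·δw/w)²) = √(0.00599 + 0.0485) = 0.233
Q = 1.19e-05, so δQ = 0.233 × 1.19e-05 = 2.79e-06.

2.79e-06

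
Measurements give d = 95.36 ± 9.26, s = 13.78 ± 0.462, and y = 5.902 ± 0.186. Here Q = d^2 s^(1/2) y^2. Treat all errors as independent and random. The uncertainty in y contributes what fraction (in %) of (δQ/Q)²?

9.47%

(δQ/Q)² = (2·δd/d)² + (½·δs/s)² + (2·δy/y)²
  d term: (2×0.0971)² = 0.0377
  s term: (0.5×0.0335)² = 0.000281
  y term: (2×0.0315)² = 0.00397
Total = 0.0420. Share from y = 0.00397/0.0420 = 0.0947.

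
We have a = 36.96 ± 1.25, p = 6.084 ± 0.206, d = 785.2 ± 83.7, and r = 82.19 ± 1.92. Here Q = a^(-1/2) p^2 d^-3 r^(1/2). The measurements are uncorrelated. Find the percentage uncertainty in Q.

32.8%

Since Q is a product/quotient, work with relative uncertainties:
  (−½·δa/a)² = (-0.5×0.0338)² = 0.000286;  (2·δp/p)² = (2×0.0339)² = 0.00459;  (-3·δd/d)² = (-3×0.107)² = 0.102;  (½·δr/r)² = (0.5×0.0234)² = 0.000136
δQ/Q = √(0.107) = 0.328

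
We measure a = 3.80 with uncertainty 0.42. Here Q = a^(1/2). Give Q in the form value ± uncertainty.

1.95 ± 0.108

Q ∝ a^(1/2), so δQ/Q = |½| · δa/a = 0.5 × 0.111 = 0.0553.
Q = 1.95, so δQ = 0.0553 × 1.95 = 0.108.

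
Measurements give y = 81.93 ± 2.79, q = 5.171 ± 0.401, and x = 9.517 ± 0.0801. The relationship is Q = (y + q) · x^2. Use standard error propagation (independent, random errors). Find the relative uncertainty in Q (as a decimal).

Let u = y + q = 87.10. δu = √(δy² + δq²) = √(7.78 + 0.161) = 2.82, so δu/u = 0.0324.
Q is then a monomial in u, x:
δQ/Q = √((δu/u)² + (2·δx/x)²) = √(0.00105 + 0.000283) = 0.0365

0.0365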